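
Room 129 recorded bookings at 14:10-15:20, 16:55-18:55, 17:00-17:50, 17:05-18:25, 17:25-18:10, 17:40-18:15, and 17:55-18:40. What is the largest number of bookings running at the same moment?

5

Walk the sorted start/end points keeping a running depth.
The depth first hits 5 at 17:40.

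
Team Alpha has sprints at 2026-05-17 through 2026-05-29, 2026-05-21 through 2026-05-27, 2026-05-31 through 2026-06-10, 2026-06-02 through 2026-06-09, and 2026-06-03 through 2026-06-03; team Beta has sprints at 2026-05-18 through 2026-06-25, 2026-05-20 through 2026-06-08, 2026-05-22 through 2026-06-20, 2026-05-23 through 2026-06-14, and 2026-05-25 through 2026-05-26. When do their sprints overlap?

2026-05-18 through 2026-05-29, 2026-05-31 through 2026-06-10

First set merges to 2026-05-17 through 2026-05-29, 2026-05-31 through 2026-06-10.
Second set merges to 2026-05-18 through 2026-06-25.
2026-05-17 through 2026-05-29 meets the second set on 2026-05-18 through 2026-05-29.
2026-05-31 through 2026-06-10 meets the second set on 2026-05-31 through 2026-06-10.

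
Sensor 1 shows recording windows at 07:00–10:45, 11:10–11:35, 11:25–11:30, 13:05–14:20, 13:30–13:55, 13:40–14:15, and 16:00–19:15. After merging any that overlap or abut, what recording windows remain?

07:00–10:45, 11:10–11:35, 13:05–14:20, 16:00–19:15

11:10–11:35 is disjoint → start new block.
11:25–11:30 overlaps/touches 11:10–11:35 → extend to 11:10–11:35.
13:05–14:20 is disjoint → start new block.
13:30–13:55 overlaps/touches 13:05–14:20 → extend to 13:05–14:20.
13:40–14:15 overlaps/touches 13:05–14:20 → extend to 13:05–14:20.
16:00–19:15 is disjoint → start new block.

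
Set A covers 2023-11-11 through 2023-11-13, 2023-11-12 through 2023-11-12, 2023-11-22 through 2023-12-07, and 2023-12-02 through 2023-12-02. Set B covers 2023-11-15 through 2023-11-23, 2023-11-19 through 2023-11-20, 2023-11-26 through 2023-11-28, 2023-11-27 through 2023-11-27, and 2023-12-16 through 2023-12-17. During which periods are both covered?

A, merged: 2023-11-11 through 2023-11-13, 2023-11-22 through 2023-12-07.
B, merged: 2023-11-15 through 2023-11-23, 2023-11-26 through 2023-11-28, 2023-12-16 through 2023-12-17.
2023-11-11 through 2023-11-13: no overlap with the second set.
2023-11-22 through 2023-12-07 meets the second set on 2023-11-22 through 2023-11-23, 2023-11-26 through 2023-11-28.

2023-11-22 through 2023-11-23, 2023-11-26 through 2023-11-28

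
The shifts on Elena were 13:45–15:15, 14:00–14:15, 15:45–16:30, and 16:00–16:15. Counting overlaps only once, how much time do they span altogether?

2 h 15 min

Merged: 13:45-15:15, 15:45-16:30.
Lengths: 1 h 30 min + 45 min = 2 h 15 min.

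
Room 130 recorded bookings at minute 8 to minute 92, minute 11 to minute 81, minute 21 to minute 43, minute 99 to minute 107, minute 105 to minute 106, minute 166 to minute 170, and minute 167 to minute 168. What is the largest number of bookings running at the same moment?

3

At minute 21, 3 of the intervals are simultaneously active.
No point has more.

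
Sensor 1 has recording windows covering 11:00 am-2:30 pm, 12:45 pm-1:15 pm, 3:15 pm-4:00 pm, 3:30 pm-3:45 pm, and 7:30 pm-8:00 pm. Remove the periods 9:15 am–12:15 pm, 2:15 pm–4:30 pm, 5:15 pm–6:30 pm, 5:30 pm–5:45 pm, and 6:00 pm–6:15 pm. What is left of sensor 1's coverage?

First set merges to 11:00 am-2:30 pm, 3:15 pm-4:00 pm, 7:30 pm-8:00 pm.
Second set merges to 9:15 am-12:15 pm, 2:15 pm-4:30 pm, 5:15 pm-6:30 pm.
11:00 am-2:30 pm with B removed leaves 12:15 pm-2:15 pm.
3:15 pm-4:00 pm lies entirely inside B → drops out.
7:30 pm-8:00 pm is untouched.

12:15 pm-2:15 pm, 7:30 pm-8:00 pm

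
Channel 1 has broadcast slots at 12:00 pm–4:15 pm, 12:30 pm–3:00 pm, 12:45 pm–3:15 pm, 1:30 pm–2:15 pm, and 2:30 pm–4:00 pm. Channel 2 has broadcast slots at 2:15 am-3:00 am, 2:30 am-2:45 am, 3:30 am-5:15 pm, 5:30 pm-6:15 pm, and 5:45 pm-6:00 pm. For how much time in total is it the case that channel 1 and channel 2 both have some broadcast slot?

First set merges to 12:00 pm–4:15 pm.
Second set merges to 2:15 am–3:00 am, 3:30 am–5:15 pm, 5:30 pm–6:15 pm.
A ∩ B = 12:00 pm–4:15 pm.
Total: 4 h 15 min.

4 h 15 min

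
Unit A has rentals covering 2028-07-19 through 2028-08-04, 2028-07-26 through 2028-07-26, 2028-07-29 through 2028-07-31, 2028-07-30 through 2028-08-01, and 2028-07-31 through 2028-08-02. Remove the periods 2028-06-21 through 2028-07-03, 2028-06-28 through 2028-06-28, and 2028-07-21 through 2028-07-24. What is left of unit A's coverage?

First set merges to 2028-07-19 through 2028-08-04.
Second set merges to 2028-06-21 through 2028-07-03, 2028-07-21 through 2028-07-24.
2028-07-19 through 2028-08-04 with B removed leaves 2028-07-19 through 2028-07-20, 2028-07-25 through 2028-08-04.

2028-07-19 through 2028-07-20, 2028-07-25 through 2028-08-04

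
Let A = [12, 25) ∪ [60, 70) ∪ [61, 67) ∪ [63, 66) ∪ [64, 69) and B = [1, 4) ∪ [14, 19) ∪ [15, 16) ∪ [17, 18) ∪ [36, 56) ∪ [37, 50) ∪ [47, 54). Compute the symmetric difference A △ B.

[1, 4) ∪ [12, 14) ∪ [19, 25) ∪ [36, 56) ∪ [60, 70)

A, merged: [12, 25), [60, 70).
B, merged: [1, 4), [14, 19), [36, 56).
A but not B: [12, 14), [19, 25), [60, 70).
B but not A: [1, 4), [36, 56).
Combining gives A △ B.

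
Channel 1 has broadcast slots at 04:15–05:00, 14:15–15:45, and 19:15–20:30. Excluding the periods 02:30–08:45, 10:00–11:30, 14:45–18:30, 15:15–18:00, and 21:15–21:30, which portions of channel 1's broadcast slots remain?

14:15–14:45, 19:15–20:30

B, merged: 02:30–08:45, 10:00–11:30, 14:45–18:30, 21:15–21:30.
04:15–05:00 lies entirely inside B → drops out.
14:15–15:45 with B removed leaves 14:15–14:45.
19:15–20:30 is untouched.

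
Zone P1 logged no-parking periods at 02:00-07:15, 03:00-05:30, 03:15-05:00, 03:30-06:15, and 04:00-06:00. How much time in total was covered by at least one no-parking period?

5 h 15 min

Merged: 02:00–07:15.
Length: 5 h 15 min.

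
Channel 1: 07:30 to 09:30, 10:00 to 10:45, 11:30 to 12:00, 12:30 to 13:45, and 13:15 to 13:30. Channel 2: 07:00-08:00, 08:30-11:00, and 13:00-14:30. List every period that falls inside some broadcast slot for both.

07:30-08:00, 08:30-09:30, 10:00-10:45, 13:00-13:45

A, merged: 07:30-09:30, 10:00-10:45, 11:30-12:00, 12:30-13:45.
07:30-09:30 ∩ B → 07:30-08:00, 08:30-09:30.
10:00-10:45 ∩ B → 10:00-10:45.
11:30-12:00 meets no B interval.
12:30-13:45 ∩ B → 13:00-13:45.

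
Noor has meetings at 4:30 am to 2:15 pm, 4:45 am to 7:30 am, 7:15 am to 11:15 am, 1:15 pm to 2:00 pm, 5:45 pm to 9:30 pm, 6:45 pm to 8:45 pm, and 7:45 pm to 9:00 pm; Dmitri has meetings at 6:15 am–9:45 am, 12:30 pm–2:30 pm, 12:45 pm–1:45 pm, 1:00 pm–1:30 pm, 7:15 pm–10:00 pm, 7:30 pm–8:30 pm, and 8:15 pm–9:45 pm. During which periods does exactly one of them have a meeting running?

4:30 am–6:15 am, 9:45 am–12:30 pm, 2:15 pm–2:30 pm, 5:45 pm–7:15 pm, 9:30 pm–10:00 pm

First set merges to 4:30 am–2:15 pm, 5:45 pm–9:30 pm.
Second set merges to 6:15 am–9:45 am, 12:30 pm–2:30 pm, 7:15 pm–10:00 pm.
A but not B: 4:30 am–6:15 am, 9:45 am–12:30 pm, 5:45 pm–7:15 pm.
B but not A: 2:15 pm–2:30 pm, 9:30 pm–10:00 pm.
Combining gives A △ B.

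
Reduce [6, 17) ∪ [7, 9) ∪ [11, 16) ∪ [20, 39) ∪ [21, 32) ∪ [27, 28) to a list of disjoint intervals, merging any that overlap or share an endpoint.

[7, 9) overlaps/touches [6, 17) → extend to [6, 17).
[11, 16) overlaps/touches [6, 17) → extend to [6, 17).
[20, 39) is disjoint → start new block.
[21, 32) overlaps/touches [20, 39) → extend to [20, 39).
[27, 28) overlaps/touches [20, 39) → extend to [20, 39).

[6, 17) ∪ [20, 39)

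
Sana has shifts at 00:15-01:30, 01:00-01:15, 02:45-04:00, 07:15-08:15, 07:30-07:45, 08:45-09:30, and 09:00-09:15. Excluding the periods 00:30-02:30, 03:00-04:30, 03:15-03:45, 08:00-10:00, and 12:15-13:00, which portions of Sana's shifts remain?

First set merges to 00:15–01:30, 02:45–04:00, 07:15–08:15, 08:45–09:30.
Second set merges to 00:30–02:30, 03:00–04:30, 08:00–10:00, 12:15–13:00.
00:15–01:30 with B removed leaves 00:15–00:30.
02:45–04:00 with B removed leaves 02:45–03:00.
07:15–08:15 with B removed leaves 07:15–08:00.
08:45–09:30 lies entirely inside B → drops out.

00:15–00:30, 02:45–03:00, 07:15–08:00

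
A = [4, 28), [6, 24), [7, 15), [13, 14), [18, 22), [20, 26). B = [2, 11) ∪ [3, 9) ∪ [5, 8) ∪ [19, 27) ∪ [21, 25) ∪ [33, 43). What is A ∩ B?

A, merged: [4, 28).
B, merged: [2, 11), [19, 27), [33, 43).
[4, 28) ∩ B → [4, 11), [19, 27).

[4, 11) ∪ [19, 27)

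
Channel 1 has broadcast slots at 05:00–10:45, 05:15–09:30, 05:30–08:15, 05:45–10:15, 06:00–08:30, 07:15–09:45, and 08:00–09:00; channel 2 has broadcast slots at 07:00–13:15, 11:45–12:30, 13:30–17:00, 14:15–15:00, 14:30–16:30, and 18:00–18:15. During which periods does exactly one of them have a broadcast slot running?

05:00-07:00, 10:45-13:15, 13:30-17:00, 18:00-18:15

A, merged: 05:00-10:45.
B, merged: 07:00-13:15, 13:30-17:00, 18:00-18:15.
Only in the first: 05:00-07:00.
Only in the second: 10:45-13:15, 13:30-17:00, 18:00-18:15.
Together these are the periods covered by exactly one.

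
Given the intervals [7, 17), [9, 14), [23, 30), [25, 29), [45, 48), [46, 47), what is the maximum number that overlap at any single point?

2

Walk the sorted start/end points keeping a running depth.
The depth first hits 2 at 9.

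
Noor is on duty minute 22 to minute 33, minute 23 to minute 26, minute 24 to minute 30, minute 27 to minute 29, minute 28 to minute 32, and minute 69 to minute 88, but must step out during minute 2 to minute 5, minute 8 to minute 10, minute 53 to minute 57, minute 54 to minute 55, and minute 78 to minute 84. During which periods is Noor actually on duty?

minute 22 to minute 33, minute 69 to minute 78, minute 84 to minute 88

Merge the first list: minute 22 to minute 33, minute 69 to minute 88.
Merge the second list: minute 2 to minute 5, minute 8 to minute 10, minute 53 to minute 57, minute 78 to minute 84.
minute 22 to minute 33: no B overlap → unchanged.
minute 69 to minute 88 minus B → minute 69 to minute 78, minute 84 to minute 88.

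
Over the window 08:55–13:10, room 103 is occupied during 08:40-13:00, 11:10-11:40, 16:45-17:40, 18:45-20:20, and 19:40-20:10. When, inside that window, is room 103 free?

Covered (merged): 08:40-13:00, 16:45-17:40, 18:45-20:20.
Uncovered inside 08:55-13:10: 13:00-13:10.

13:00-13:10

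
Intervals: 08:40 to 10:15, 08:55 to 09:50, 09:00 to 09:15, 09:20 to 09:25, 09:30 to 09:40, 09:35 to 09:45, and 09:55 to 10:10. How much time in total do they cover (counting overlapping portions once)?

1 h 35 min

Merged: 08:40–10:15.
Length: 1 h 35 min.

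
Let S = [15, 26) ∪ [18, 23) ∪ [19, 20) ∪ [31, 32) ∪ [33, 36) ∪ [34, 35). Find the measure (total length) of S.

15

Merged: [15, 26), [31, 32), [33, 36).
Lengths: 11 + 1 + 3 = 15.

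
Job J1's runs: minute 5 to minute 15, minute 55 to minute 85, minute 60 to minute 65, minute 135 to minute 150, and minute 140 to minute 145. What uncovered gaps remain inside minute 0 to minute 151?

The merged coverage is minute 5 to minute 15, minute 55 to minute 85, minute 135 to minute 150.
Gaps within minute 0 to minute 151: minute 0 to minute 5, minute 15 to minute 55, minute 85 to minute 135, minute 150 to minute 151.

minute 0 to minute 5, minute 15 to minute 55, minute 85 to minute 135, minute 150 to minute 151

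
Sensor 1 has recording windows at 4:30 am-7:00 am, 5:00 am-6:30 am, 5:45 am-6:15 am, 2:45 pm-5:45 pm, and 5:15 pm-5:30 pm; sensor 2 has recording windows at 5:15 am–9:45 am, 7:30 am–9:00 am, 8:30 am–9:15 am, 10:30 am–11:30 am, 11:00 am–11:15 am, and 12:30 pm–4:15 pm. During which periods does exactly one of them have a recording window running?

First set merges to 4:30 am-7:00 am, 2:45 pm-5:45 pm.
Second set merges to 5:15 am-9:45 am, 10:30 am-11:30 am, 12:30 pm-4:15 pm.
A but not B: 4:30 am-5:15 am, 4:15 pm-5:45 pm.
B but not A: 7:00 am-9:45 am, 10:30 am-11:30 am, 12:30 pm-2:45 pm.
Combining gives A △ B.

4:30 am-5:15 am, 7:00 am-9:45 am, 10:30 am-11:30 am, 12:30 pm-2:45 pm, 4:15 pm-5:45 pm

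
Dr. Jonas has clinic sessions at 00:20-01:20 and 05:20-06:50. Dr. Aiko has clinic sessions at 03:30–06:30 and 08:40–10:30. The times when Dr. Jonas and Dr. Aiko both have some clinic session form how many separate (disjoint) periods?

A ∩ B = 05:20–06:30.
That is 1 disjoint piece.

1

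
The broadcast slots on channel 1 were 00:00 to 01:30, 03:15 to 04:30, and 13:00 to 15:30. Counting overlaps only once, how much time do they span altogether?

Merged: 00:00-01:30, 03:15-04:30, 13:00-15:30.
Lengths: 1 h 30 min + 1 h 15 min + 2 h 30 min = 5 h 15 min.

5 h 15 min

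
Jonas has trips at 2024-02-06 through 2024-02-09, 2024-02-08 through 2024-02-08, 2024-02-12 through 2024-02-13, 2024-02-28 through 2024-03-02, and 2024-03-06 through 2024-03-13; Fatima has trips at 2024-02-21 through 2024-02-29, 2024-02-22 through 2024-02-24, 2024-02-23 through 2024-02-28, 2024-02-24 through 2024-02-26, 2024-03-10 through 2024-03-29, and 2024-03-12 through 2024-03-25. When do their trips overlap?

2024-02-28 through 2024-02-29, 2024-03-10 through 2024-03-13

First set merges to 2024-02-06 through 2024-02-09, 2024-02-12 through 2024-02-13, 2024-02-28 through 2024-03-02, 2024-03-06 through 2024-03-13.
Second set merges to 2024-02-21 through 2024-02-29, 2024-03-10 through 2024-03-29.
2024-02-06 through 2024-02-09 meets no B interval.
2024-02-12 through 2024-02-13 meets no B interval.
2024-02-28 through 2024-03-02 ∩ B → 2024-02-28 through 2024-02-29.
2024-03-06 through 2024-03-13 ∩ B → 2024-03-10 through 2024-03-13.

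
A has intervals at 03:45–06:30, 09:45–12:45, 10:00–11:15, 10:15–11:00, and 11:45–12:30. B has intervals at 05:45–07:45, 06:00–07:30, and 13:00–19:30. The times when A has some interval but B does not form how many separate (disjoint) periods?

2

First set merges to 03:45-06:30, 09:45-12:45.
Second set merges to 05:45-07:45, 13:00-19:30.
A \ B = 03:45-05:45, 09:45-12:45.
That is 2 disjoint pieces.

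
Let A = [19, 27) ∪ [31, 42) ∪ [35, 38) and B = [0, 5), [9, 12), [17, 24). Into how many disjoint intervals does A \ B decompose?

Merge the first list: [19, 27), [31, 42).
A \ B = [24, 27), [31, 42).
That is 2 disjoint pieces.

2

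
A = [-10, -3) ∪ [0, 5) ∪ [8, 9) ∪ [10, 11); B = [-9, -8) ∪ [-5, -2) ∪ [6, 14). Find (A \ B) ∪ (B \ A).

[-10, -9) ∪ [-8, -5) ∪ [-3, -2) ∪ [0, 5) ∪ [6, 8) ∪ [9, 10) ∪ [11, 14)

A but not B: [-10, -9), [-8, -5), [0, 5).
B but not A: [-3, -2), [6, 8), [9, 10), [11, 14).
Combining gives A △ B.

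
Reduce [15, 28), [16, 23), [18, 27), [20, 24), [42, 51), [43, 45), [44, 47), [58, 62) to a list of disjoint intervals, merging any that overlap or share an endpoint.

[16, 23) overlaps/touches [15, 28) → extend to [15, 28).
[18, 27) overlaps/touches [15, 28) → extend to [15, 28).
[20, 24) overlaps/touches [15, 28) → extend to [15, 28).
[42, 51) is disjoint → start new block.
[43, 45) overlaps/touches [42, 51) → extend to [42, 51).
[44, 47) overlaps/touches [42, 51) → extend to [42, 51).
[58, 62) is disjoint → start new block.

[15, 28) ∪ [42, 51) ∪ [58, 62)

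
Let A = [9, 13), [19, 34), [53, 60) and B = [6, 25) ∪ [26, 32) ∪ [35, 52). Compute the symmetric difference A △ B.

Only in the first: [25, 26), [32, 34), [53, 60).
Only in the second: [6, 9), [13, 19), [35, 52).
Together these are the periods covered by exactly one.

[6, 9) ∪ [13, 19) ∪ [25, 26) ∪ [32, 34) ∪ [35, 52) ∪ [53, 60)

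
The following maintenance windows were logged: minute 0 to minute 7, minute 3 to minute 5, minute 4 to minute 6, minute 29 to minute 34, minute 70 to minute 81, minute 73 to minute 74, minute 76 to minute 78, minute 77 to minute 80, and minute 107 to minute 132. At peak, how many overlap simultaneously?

Sweep endpoints in order; track running count of active intervals.
Peak of 3 reached at minute 4.

3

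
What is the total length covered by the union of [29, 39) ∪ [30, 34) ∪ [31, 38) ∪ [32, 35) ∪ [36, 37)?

Merged: [29, 39).
Length: 10.

10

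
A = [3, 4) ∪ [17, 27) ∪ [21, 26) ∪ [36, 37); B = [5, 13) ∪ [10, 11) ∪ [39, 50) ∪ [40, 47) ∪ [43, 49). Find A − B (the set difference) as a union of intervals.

First set merges to [3, 4), [17, 27), [36, 37).
Second set merges to [5, 13), [39, 50).
[3, 4): nothing removed.
[17, 27): nothing removed.
[36, 37): nothing removed.

[3, 4) ∪ [17, 27) ∪ [36, 37)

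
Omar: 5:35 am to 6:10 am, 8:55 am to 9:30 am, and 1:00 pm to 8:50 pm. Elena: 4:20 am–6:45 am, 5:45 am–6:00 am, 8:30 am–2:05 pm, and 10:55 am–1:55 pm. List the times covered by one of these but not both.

Second set merges to 4:20 am–6:45 am, 8:30 am–2:05 pm.
A \ B = 2:05 pm–8:50 pm.
B \ A = 4:20 am–5:35 am, 6:10 am–6:45 am, 8:30 am–8:55 am, 9:30 am–1:00 pm.
Union of the two gives the symmetric difference.

4:20 am–5:35 am, 6:10 am–6:45 am, 8:30 am–8:55 am, 9:30 am–1:00 pm, 2:05 pm–8:50 pm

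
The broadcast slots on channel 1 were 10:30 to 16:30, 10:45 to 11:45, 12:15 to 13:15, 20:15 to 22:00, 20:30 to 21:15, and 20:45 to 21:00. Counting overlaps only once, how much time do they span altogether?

Merged: 10:30-16:30, 20:15-22:00.
Lengths: 6 h + 1 h 45 min = 7 h 45 min.

7 h 45 min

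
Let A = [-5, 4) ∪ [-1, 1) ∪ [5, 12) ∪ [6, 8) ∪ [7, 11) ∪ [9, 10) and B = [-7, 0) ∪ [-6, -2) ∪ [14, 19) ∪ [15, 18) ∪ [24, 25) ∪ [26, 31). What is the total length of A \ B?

Merge the first list: [-5, 4), [5, 12).
Merge the second list: [-7, 0), [14, 19), [24, 25), [26, 31).
A \ B = [0, 4), [5, 12).
Total: 4 + 7 = 11.

11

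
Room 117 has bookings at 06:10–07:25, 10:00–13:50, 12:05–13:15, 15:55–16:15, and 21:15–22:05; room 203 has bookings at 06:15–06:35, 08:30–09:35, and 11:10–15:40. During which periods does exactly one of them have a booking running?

A, merged: 06:10–07:25, 10:00–13:50, 15:55–16:15, 21:15–22:05.
A \ B = 06:10–06:15, 06:35–07:25, 10:00–11:10, 15:55–16:15, 21:15–22:05.
B \ A = 08:30–09:35, 13:50–15:40.
Union of the two gives the symmetric difference.

06:10–06:15, 06:35–07:25, 08:30–09:35, 10:00–11:10, 13:50–15:40, 15:55–16:15, 21:15–22:05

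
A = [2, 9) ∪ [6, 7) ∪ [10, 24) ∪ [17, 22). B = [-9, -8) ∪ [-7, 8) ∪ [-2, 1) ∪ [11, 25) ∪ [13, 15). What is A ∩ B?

Merge the first list: [2, 9), [10, 24).
Merge the second list: [-9, -8), [-7, 8), [11, 25).
[2, 9) overlaps B on [2, 8).
[10, 24) overlaps B on [11, 24).

[2, 8) ∪ [11, 24)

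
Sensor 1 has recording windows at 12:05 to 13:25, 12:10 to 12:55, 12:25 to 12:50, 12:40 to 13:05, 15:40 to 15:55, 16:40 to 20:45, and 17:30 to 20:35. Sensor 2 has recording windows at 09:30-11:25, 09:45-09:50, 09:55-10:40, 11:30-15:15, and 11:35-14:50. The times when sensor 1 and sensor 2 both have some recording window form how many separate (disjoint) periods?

A, merged: 12:05-13:25, 15:40-15:55, 16:40-20:45.
B, merged: 09:30-11:25, 11:30-15:15.
A ∩ B = 12:05-13:25.
That is 1 disjoint piece.

1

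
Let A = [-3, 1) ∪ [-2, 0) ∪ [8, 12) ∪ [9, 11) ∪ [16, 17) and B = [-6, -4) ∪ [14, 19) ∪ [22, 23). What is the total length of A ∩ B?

First set merges to [-3, 1), [8, 12), [16, 17).
A ∩ B = [16, 17).
Total: 1.

1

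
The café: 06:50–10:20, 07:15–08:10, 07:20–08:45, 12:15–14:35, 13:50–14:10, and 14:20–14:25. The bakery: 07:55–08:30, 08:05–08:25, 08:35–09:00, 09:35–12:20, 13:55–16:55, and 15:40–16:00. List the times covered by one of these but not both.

Merge the first list: 06:50-10:20, 12:15-14:35.
Merge the second list: 07:55-08:30, 08:35-09:00, 09:35-12:20, 13:55-16:55.
A but not B: 06:50-07:55, 08:30-08:35, 09:00-09:35, 12:20-13:55.
B but not A: 10:20-12:15, 14:35-16:55.
Combining gives A △ B.

06:50-07:55, 08:30-08:35, 09:00-09:35, 10:20-12:15, 12:20-13:55, 14:35-16:55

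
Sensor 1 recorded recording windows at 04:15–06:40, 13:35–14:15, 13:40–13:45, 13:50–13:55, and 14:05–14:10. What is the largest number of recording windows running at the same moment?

Walk the sorted start/end points keeping a running depth.
The depth first hits 2 at 13:40.

2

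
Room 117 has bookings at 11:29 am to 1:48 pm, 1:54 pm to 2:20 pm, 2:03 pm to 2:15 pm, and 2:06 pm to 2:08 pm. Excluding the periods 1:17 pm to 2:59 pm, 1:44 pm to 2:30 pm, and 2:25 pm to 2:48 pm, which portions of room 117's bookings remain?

11:29 am-1:17 pm

First set merges to 11:29 am-1:48 pm, 1:54 pm-2:20 pm.
Second set merges to 1:17 pm-2:59 pm.
11:29 am-1:48 pm with B removed leaves 11:29 am-1:17 pm.
1:54 pm-2:20 pm lies entirely inside B → drops out.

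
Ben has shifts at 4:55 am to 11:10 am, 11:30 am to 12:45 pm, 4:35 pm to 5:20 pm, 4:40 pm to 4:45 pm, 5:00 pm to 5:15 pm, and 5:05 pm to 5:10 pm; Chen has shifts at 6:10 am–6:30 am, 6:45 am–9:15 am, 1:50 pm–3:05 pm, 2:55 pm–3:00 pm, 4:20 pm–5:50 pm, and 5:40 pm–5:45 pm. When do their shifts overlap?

6:10 am-6:30 am, 6:45 am-9:15 am, 4:35 pm-5:20 pm

A, merged: 4:55 am-11:10 am, 11:30 am-12:45 pm, 4:35 pm-5:20 pm.
B, merged: 6:10 am-6:30 am, 6:45 am-9:15 am, 1:50 pm-3:05 pm, 4:20 pm-5:50 pm.
4:55 am-11:10 am meets the second set on 6:10 am-6:30 am, 6:45 am-9:15 am.
11:30 am-12:45 pm: no overlap with the second set.
4:35 pm-5:20 pm meets the second set on 4:35 pm-5:20 pm.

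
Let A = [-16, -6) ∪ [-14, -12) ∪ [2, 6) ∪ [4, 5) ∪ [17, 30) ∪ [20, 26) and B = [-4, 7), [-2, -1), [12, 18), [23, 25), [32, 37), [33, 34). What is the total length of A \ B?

A, merged: [-16, -6), [2, 6), [17, 30).
B, merged: [-4, 7), [12, 18), [23, 25), [32, 37).
A \ B = [-16, -6), [18, 23), [25, 30).
Total: 10 + 5 + 5 = 20.

20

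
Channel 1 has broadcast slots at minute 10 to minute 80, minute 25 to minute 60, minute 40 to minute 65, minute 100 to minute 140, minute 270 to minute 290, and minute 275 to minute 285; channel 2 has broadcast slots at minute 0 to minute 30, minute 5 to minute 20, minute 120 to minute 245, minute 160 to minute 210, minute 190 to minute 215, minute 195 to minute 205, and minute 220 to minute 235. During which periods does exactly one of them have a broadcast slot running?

minute 0 to minute 10, minute 30 to minute 80, minute 100 to minute 120, minute 140 to minute 245, minute 270 to minute 290

A, merged: minute 10 to minute 80, minute 100 to minute 140, minute 270 to minute 290.
B, merged: minute 0 to minute 30, minute 120 to minute 245.
A \ B = minute 30 to minute 80, minute 100 to minute 120, minute 270 to minute 290.
B \ A = minute 0 to minute 10, minute 140 to minute 245.
Union of the two gives the symmetric difference.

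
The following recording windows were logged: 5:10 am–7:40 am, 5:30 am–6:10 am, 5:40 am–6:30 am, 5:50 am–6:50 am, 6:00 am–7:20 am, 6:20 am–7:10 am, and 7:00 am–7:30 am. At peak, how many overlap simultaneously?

At 6:00 am, 5 of the intervals are simultaneously active.
No point has more.

5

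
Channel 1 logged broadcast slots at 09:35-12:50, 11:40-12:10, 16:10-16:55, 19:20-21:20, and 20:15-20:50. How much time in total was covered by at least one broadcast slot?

6 h

Merged: 09:35-12:50, 16:10-16:55, 19:20-21:20.
Lengths: 3 h 15 min + 45 min + 2 h = 6 h.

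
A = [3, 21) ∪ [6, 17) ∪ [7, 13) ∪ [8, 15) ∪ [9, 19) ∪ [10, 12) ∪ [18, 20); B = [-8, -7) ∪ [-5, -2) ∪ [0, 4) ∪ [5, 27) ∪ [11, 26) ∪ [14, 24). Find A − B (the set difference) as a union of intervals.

A, merged: [3, 21).
B, merged: [-8, -7), [-5, -2), [0, 4), [5, 27).
[3, 21) with B removed leaves [4, 5).

[4, 5)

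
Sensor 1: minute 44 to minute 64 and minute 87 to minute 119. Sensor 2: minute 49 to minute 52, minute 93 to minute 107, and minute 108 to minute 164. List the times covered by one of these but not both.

minute 44 to minute 49, minute 52 to minute 64, minute 87 to minute 93, minute 107 to minute 108, minute 119 to minute 164

A but not B: minute 44 to minute 49, minute 52 to minute 64, minute 87 to minute 93, minute 107 to minute 108.
B but not A: minute 119 to minute 164.
Combining gives A △ B.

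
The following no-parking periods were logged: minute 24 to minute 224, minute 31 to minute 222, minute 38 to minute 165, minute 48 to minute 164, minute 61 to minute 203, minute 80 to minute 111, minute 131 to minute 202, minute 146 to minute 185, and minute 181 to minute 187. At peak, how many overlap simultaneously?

Walk the sorted start/end points keeping a running depth.
The depth first hits 7 at minute 146.

7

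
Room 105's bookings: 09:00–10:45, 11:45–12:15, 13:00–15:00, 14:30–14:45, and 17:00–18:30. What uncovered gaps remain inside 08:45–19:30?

08:45–09:00, 10:45–11:45, 12:15–13:00, 15:00–17:00, 18:30–19:30

Covered (merged): 09:00–10:45, 11:45–12:15, 13:00–15:00, 17:00–18:30.
Uncovered inside 08:45–19:30: 08:45–09:00, 10:45–11:45, 12:15–13:00, 15:00–17:00, 18:30–19:30.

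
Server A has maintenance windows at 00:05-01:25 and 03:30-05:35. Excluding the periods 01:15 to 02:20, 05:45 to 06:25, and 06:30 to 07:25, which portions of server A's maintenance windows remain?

00:05-01:15, 03:30-05:35

00:05-01:25 \ B = 00:05-01:15.
03:30-05:35: nothing removed.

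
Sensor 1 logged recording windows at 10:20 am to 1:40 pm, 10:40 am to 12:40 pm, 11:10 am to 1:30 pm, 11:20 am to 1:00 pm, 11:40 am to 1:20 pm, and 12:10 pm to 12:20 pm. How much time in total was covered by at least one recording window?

Merged: 10:20 am–1:40 pm.
Length: 3 h 20 min.

3 h 20 min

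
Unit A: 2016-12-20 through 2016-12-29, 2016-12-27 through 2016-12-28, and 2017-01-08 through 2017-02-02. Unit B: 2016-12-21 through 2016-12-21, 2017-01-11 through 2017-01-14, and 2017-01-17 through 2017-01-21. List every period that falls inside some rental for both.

2016-12-21 through 2016-12-21, 2017-01-11 through 2017-01-14, 2017-01-17 through 2017-01-21

A, merged: 2016-12-20 through 2016-12-29, 2017-01-08 through 2017-02-02.
2016-12-20 through 2016-12-29 ∩ B → 2016-12-21 through 2016-12-21.
2017-01-08 through 2017-02-02 ∩ B → 2017-01-11 through 2017-01-14, 2017-01-17 through 2017-01-21.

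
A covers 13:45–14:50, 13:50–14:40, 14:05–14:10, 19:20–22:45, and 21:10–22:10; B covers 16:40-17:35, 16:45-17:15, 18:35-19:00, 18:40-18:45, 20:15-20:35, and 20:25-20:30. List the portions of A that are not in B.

Merge the first list: 13:45–14:50, 19:20–22:45.
Merge the second list: 16:40–17:35, 18:35–19:00, 20:15–20:35.
13:45–14:50 is untouched.
19:20–22:45 with B removed leaves 19:20–20:15, 20:35–22:45.

13:45–14:50, 19:20–20:15, 20:35–22:45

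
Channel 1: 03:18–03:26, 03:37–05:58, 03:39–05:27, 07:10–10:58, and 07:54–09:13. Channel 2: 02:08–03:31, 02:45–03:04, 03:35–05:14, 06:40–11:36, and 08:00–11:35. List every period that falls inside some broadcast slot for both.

Merge the first list: 03:18–03:26, 03:37–05:58, 07:10–10:58.
Merge the second list: 02:08–03:31, 03:35–05:14, 06:40–11:36.
03:18–03:26 ∩ B → 03:18–03:26.
03:37–05:58 ∩ B → 03:37–05:14.
07:10–10:58 ∩ B → 07:10–10:58.

03:18–03:26, 03:37–05:14, 07:10–10:58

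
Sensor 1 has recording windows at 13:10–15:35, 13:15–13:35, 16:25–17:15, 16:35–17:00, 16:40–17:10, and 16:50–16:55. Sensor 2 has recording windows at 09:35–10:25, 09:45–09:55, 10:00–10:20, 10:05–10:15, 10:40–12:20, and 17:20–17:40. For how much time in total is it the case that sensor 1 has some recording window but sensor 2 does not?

A, merged: 13:10–15:35, 16:25–17:15.
B, merged: 09:35–10:25, 10:40–12:20, 17:20–17:40.
A \ B = 13:10–15:35, 16:25–17:15.
Total: 2 h 25 min + 50 min = 3 h 15 min.

3 h 15 min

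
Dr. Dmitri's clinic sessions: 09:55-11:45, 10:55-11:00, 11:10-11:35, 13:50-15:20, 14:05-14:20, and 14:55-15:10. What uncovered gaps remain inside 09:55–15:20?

11:45–13:50

After merging, the occupied span is 09:55–11:45, 13:50–15:20.
Gaps within 09:55–15:20: 11:45–13:50.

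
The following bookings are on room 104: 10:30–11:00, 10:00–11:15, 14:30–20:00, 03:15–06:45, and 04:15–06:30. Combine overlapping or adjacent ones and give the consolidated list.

03:15–06:45, 10:00–11:15, 14:30–20:00

Sort by start: 03:15–06:45, 04:15–06:30, 10:00–11:15, 10:30–11:00, 14:30–20:00.
04:15–06:30 overlaps/touches 03:15–06:45 → extend to 03:15–06:45.
10:00–11:15 is disjoint → start new block.
10:30–11:00 overlaps/touches 10:00–11:15 → extend to 10:00–11:15.
14:30–20:00 is disjoint → start new block.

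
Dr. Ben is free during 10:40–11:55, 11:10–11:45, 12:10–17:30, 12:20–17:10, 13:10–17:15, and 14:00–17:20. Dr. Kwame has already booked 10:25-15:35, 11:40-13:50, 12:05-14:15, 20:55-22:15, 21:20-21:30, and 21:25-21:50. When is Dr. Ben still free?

15:35–17:30

First set merges to 10:40–11:55, 12:10–17:30.
Second set merges to 10:25–15:35, 20:55–22:15.
10:40–11:55: entirely removed.
12:10–17:30 \ B = 15:35–17:30.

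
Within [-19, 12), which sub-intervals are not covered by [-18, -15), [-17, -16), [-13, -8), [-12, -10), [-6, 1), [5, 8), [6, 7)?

[-19, -18) ∪ [-15, -13) ∪ [-8, -6) ∪ [1, 5) ∪ [8, 12)

After merging, the occupied span is [-18, -15), [-13, -8), [-6, 1), [5, 8).
Uncovered inside [-19, 12): [-19, -18), [-15, -13), [-8, -6), [1, 5), [8, 12).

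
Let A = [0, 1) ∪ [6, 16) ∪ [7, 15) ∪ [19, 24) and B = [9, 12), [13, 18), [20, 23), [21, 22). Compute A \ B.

A, merged: [0, 1), [6, 16), [19, 24).
B, merged: [9, 12), [13, 18), [20, 23).
[0, 1) is untouched.
[6, 16) with B removed leaves [6, 9), [12, 13).
[19, 24) with B removed leaves [19, 20), [23, 24).

[0, 1) ∪ [6, 9) ∪ [12, 13) ∪ [19, 20) ∪ [23, 24)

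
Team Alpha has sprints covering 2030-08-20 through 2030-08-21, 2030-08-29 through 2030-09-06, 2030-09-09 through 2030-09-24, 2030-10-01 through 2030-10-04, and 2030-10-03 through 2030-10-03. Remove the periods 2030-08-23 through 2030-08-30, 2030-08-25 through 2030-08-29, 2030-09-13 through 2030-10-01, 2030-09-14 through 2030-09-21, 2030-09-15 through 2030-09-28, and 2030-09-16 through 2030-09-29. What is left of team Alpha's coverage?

Merge the first list: 2030-08-20 through 2030-08-21, 2030-08-29 through 2030-09-06, 2030-09-09 through 2030-09-24, 2030-10-01 through 2030-10-04.
Merge the second list: 2030-08-23 through 2030-08-30, 2030-09-13 through 2030-10-01.
2030-08-20 through 2030-08-21: nothing removed.
2030-08-29 through 2030-09-06 \ B = 2030-08-31 through 2030-09-06.
2030-09-09 through 2030-09-24 \ B = 2030-09-09 through 2030-09-12.
2030-10-01 through 2030-10-04 \ B = 2030-10-02 through 2030-10-04.

2030-08-20 through 2030-08-21, 2030-08-31 through 2030-09-06, 2030-09-09 through 2030-09-12, 2030-10-02 through 2030-10-04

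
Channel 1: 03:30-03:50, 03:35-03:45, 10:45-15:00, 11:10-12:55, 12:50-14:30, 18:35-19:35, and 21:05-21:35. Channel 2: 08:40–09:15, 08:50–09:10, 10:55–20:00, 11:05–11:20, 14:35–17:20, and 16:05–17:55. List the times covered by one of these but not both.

First set merges to 03:30–03:50, 10:45–15:00, 18:35–19:35, 21:05–21:35.
Second set merges to 08:40–09:15, 10:55–20:00.
A but not B: 03:30–03:50, 10:45–10:55, 21:05–21:35.
B but not A: 08:40–09:15, 15:00–18:35, 19:35–20:00.
Combining gives A △ B.

03:30–03:50, 08:40–09:15, 10:45–10:55, 15:00–18:35, 19:35–20:00, 21:05–21:35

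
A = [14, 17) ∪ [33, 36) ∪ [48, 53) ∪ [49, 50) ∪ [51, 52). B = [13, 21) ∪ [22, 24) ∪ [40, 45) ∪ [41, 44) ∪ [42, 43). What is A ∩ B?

Merge the first list: [14, 17), [33, 36), [48, 53).
Merge the second list: [13, 21), [22, 24), [40, 45).
[14, 17) ∩ B → [14, 17).
[33, 36) meets no B interval.
[48, 53) meets no B interval.

[14, 17)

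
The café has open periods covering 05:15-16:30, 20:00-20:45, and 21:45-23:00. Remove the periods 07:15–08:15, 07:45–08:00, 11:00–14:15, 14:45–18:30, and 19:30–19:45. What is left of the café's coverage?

Second set merges to 07:15–08:15, 11:00–14:15, 14:45–18:30, 19:30–19:45.
05:15–16:30 minus B → 05:15–07:15, 08:15–11:00, 14:15–14:45.
20:00–20:45: no B overlap → unchanged.
21:45–23:00: no B overlap → unchanged.

05:15–07:15, 08:15–11:00, 14:15–14:45, 20:00–20:45, 21:45–23:00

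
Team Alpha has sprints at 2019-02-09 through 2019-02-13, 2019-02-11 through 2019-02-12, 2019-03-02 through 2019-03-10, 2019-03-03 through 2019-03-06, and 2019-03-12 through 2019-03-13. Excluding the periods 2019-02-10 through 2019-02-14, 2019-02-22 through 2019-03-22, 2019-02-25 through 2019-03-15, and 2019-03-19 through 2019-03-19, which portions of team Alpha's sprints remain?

Merge the first list: 2019-02-09 through 2019-02-13, 2019-03-02 through 2019-03-10, 2019-03-12 through 2019-03-13.
Merge the second list: 2019-02-10 through 2019-02-14, 2019-02-22 through 2019-03-22.
2019-02-09 through 2019-02-13 \ B = 2019-02-09 through 2019-02-09.
2019-03-02 through 2019-03-10: entirely removed.
2019-03-12 through 2019-03-13: entirely removed.

2019-02-09 through 2019-02-09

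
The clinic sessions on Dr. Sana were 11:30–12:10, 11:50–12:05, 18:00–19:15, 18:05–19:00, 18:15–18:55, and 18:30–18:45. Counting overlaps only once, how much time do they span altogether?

1 h 55 min

Merged: 11:30-12:10, 18:00-19:15.
Lengths: 40 min + 1 h 15 min = 1 h 55 min.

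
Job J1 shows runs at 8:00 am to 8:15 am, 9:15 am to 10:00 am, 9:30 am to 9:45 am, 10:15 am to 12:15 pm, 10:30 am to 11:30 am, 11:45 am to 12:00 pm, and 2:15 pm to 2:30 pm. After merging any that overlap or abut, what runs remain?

9:15 am–10:00 am is disjoint → start new block.
9:30 am–9:45 am overlaps/touches 9:15 am–10:00 am → extend to 9:15 am–10:00 am.
10:15 am–12:15 pm is disjoint → start new block.
10:30 am–11:30 am overlaps/touches 10:15 am–12:15 pm → extend to 10:15 am–12:15 pm.
11:45 am–12:00 pm overlaps/touches 10:15 am–12:15 pm → extend to 10:15 am–12:15 pm.
2:15 pm–2:30 pm is disjoint → start new block.

8:00 am–8:15 am, 9:15 am–10:00 am, 10:15 am–12:15 pm, 2:15 pm–2:30 pm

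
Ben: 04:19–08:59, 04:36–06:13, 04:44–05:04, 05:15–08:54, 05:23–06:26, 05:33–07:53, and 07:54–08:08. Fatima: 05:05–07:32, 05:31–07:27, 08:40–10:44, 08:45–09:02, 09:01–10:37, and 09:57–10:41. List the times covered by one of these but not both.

04:19–05:05, 07:32–08:40, 08:59–10:44

Merge the first list: 04:19–08:59.
Merge the second list: 05:05–07:32, 08:40–10:44.
Only in the first: 04:19–05:05, 07:32–08:40.
Only in the second: 08:59–10:44.
Together these are the periods covered by exactly one.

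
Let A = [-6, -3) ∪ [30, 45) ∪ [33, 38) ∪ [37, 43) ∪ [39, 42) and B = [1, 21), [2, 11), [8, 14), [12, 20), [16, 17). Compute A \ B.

First set merges to [-6, -3), [30, 45).
Second set merges to [1, 21).
[-6, -3) is untouched.
[30, 45) is untouched.

[-6, -3) ∪ [30, 45)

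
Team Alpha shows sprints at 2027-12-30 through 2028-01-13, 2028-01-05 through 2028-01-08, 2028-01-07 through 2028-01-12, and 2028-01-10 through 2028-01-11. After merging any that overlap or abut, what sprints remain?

2027-12-30 through 2028-01-13

2028-01-05 through 2028-01-08 overlaps/touches 2027-12-30 through 2028-01-13 → extend to 2027-12-30 through 2028-01-13.
2028-01-07 through 2028-01-12 overlaps/touches 2027-12-30 through 2028-01-13 → extend to 2027-12-30 through 2028-01-13.
2028-01-10 through 2028-01-11 overlaps/touches 2027-12-30 through 2028-01-13 → extend to 2027-12-30 through 2028-01-13.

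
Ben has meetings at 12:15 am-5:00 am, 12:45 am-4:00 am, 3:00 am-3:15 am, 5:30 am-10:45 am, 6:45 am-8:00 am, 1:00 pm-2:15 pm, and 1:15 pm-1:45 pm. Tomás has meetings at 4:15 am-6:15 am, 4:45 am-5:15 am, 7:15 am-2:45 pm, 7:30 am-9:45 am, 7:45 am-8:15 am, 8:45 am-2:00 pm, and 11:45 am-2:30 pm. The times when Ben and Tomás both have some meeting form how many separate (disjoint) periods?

4

Merge the first list: 12:15 am–5:00 am, 5:30 am–10:45 am, 1:00 pm–2:15 pm.
Merge the second list: 4:15 am–6:15 am, 7:15 am–2:45 pm.
A ∩ B = 4:15 am–5:00 am, 5:30 am–6:15 am, 7:15 am–10:45 am, 1:00 pm–2:15 pm.
That is 4 disjoint pieces.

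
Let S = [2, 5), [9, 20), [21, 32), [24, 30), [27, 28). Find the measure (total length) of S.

Merged: [2, 5), [9, 20), [21, 32).
Lengths: 3 + 11 + 11 = 25.

25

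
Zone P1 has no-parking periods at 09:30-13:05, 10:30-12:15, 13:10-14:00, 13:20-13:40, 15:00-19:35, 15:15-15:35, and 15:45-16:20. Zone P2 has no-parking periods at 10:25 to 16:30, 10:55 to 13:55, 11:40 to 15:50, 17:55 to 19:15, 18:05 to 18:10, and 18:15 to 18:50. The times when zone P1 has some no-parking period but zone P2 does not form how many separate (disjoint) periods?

Merge the first list: 09:30-13:05, 13:10-14:00, 15:00-19:35.
Merge the second list: 10:25-16:30, 17:55-19:15.
A \ B = 09:30-10:25, 16:30-17:55, 19:15-19:35.
That is 3 disjoint pieces.

3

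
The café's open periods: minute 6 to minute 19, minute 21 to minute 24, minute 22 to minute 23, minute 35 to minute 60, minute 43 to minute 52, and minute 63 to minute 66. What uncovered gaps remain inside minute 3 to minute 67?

minute 3 to minute 6, minute 19 to minute 21, minute 24 to minute 35, minute 60 to minute 63, minute 66 to minute 67

The merged coverage is minute 6 to minute 19, minute 21 to minute 24, minute 35 to minute 60, minute 63 to minute 66.
Complement within minute 3 to minute 67: minute 3 to minute 6, minute 19 to minute 21, minute 24 to minute 35, minute 60 to minute 63, minute 66 to minute 67.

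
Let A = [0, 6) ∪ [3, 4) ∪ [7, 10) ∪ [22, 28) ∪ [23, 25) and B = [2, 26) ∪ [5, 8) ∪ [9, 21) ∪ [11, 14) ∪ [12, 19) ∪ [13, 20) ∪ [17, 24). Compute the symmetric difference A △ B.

First set merges to [0, 6), [7, 10), [22, 28).
Second set merges to [2, 26).
A \ B = [0, 2), [26, 28).
B \ A = [6, 7), [10, 22).
Union of the two gives the symmetric difference.

[0, 2) ∪ [6, 7) ∪ [10, 22) ∪ [26, 28)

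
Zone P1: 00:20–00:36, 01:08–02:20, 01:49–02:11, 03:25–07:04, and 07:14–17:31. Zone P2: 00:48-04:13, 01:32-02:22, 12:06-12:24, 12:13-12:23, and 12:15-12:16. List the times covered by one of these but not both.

First set merges to 00:20–00:36, 01:08–02:20, 03:25–07:04, 07:14–17:31.
Second set merges to 00:48–04:13, 12:06–12:24.
A but not B: 00:20–00:36, 04:13–07:04, 07:14–12:06, 12:24–17:31.
B but not A: 00:48–01:08, 02:20–03:25.
Combining gives A △ B.

00:20–00:36, 00:48–01:08, 02:20–03:25, 04:13–07:04, 07:14–12:06, 12:24–17:31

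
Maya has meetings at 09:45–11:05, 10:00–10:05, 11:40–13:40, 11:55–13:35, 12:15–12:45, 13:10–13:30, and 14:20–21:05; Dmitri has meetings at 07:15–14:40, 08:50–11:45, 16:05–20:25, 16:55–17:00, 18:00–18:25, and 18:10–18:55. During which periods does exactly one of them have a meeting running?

Merge the first list: 09:45-11:05, 11:40-13:40, 14:20-21:05.
Merge the second list: 07:15-14:40, 16:05-20:25.
A \ B = 14:40-16:05, 20:25-21:05.
B \ A = 07:15-09:45, 11:05-11:40, 13:40-14:20.
Union of the two gives the symmetric difference.

07:15-09:45, 11:05-11:40, 13:40-14:20, 14:40-16:05, 20:25-21:05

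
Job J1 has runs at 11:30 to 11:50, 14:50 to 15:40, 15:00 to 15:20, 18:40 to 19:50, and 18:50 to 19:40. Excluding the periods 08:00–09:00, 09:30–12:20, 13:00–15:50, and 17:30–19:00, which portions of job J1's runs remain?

19:00-19:50

A, merged: 11:30-11:50, 14:50-15:40, 18:40-19:50.
11:30-11:50: entirely removed.
14:50-15:40: entirely removed.
18:40-19:50 \ B = 19:00-19:50.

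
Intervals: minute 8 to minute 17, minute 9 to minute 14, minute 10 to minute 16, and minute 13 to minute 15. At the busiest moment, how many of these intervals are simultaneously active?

At minute 13, 4 of the intervals are simultaneously active.
No point has more.

4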